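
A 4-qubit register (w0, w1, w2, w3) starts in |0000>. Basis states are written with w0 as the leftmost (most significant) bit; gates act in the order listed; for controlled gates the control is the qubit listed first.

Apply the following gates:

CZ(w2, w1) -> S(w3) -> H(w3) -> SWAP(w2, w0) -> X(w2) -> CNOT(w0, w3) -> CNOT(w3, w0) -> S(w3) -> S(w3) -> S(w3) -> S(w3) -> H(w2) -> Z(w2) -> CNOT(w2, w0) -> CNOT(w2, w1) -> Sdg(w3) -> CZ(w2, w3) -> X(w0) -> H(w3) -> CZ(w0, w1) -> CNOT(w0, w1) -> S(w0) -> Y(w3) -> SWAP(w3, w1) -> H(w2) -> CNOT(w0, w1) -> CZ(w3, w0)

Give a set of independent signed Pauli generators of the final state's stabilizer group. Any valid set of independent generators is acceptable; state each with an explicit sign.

One valid set of independent stabilizer generators is +YIZI, +IXIZ, +ZIXZ, -IZZY (any independent generating set of the same group is equally correct). Key observation: steps 8-11 multiply out to the identity, so the circuit reduces to the remaining gates.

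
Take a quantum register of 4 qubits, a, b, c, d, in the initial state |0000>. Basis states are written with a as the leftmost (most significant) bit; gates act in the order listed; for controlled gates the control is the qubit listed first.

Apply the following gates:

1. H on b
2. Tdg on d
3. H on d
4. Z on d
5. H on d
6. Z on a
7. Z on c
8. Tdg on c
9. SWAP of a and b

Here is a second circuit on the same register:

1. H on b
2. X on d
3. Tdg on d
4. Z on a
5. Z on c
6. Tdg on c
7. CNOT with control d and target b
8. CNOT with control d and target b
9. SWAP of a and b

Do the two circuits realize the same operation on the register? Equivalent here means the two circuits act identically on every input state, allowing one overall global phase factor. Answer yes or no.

No — the two circuits implement different unitaries, even allowing a global phase.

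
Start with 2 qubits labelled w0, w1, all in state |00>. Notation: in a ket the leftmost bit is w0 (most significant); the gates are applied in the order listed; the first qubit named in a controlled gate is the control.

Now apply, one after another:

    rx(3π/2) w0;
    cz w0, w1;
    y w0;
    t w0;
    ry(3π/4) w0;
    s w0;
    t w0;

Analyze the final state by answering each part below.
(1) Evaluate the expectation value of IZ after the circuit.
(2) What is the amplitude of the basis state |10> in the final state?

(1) The expectation value of IZ is 1.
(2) The final state's coefficient on |10> equals -sqrt(2)*sqrt(sqrt(2) + 2)*exp(3*I*pi/4)/4 + sqrt(2)*I*sqrt(2 - sqrt(2))/4.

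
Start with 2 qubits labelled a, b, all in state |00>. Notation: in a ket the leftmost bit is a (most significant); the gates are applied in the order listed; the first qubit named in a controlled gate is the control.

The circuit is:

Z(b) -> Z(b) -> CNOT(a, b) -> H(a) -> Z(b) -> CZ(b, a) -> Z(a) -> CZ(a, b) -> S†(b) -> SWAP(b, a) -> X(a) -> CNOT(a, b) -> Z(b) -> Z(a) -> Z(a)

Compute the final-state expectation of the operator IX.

The expectation value of IX is 1.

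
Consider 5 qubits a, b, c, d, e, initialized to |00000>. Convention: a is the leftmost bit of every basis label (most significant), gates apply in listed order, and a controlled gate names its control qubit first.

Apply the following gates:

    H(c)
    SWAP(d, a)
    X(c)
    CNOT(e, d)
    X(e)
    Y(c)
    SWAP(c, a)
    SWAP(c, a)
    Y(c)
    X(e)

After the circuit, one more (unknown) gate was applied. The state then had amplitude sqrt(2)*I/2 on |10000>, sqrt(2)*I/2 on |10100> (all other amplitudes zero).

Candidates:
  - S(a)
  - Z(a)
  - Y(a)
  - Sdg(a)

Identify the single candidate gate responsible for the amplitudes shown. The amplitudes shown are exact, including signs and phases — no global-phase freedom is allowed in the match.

The unique candidate consistent with the amplitudes is Y(a). Key observation: steps 5-10 multiply out to the identity, so the circuit reduces to the remaining gates.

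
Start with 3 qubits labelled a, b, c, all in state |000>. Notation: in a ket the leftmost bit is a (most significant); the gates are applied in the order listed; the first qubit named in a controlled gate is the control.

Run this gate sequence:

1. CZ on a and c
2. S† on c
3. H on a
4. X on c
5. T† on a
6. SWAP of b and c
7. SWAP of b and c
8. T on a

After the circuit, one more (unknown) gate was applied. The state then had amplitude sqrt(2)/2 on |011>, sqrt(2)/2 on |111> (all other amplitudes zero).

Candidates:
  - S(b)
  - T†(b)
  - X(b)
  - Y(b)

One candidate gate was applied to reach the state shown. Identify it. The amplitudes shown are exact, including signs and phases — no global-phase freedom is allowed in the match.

The applied gate was X(b).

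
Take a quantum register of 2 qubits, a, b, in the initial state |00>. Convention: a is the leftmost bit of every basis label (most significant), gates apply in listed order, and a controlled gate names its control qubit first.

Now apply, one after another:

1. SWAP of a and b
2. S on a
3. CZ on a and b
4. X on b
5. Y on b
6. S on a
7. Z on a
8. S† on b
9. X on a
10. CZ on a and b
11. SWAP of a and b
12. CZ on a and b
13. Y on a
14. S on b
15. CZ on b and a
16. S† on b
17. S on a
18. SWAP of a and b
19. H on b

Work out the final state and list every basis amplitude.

After the circuit, the state carries amplitude 0 on |00>, 0 on |01>, -sqrt(2)*I/2 on |10>, sqrt(2)*I/2 on |11>.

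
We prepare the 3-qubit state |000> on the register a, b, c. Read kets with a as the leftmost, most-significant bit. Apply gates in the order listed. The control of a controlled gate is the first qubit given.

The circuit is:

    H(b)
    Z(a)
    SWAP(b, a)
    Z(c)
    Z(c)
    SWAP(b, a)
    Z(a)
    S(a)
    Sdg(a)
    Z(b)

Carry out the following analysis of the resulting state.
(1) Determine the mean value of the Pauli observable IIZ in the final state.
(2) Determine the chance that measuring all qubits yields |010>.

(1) The observable IIZ averages to 1. Key observation: the block from step 2 through step 7 cancels to the identity and can be dropped.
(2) A full measurement returns |010> with probability 1/2.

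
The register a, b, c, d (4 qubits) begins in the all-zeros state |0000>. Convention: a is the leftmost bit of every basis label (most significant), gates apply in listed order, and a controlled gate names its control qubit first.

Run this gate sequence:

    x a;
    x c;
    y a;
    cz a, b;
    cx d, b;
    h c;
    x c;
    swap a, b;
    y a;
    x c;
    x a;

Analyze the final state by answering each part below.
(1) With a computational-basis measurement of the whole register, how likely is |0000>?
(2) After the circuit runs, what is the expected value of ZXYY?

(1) The probability of measuring |0000> is 1/2.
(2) The observable ZXYY averages to 0.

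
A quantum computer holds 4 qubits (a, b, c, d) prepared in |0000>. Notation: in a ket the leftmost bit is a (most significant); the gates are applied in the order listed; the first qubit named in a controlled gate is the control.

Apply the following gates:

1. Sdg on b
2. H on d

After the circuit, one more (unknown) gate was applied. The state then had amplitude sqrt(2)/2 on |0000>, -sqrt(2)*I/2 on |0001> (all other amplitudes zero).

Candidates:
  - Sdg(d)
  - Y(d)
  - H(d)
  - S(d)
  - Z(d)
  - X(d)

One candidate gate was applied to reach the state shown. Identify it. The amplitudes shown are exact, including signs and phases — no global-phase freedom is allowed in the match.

The unique candidate consistent with the amplitudes is Sdg(d).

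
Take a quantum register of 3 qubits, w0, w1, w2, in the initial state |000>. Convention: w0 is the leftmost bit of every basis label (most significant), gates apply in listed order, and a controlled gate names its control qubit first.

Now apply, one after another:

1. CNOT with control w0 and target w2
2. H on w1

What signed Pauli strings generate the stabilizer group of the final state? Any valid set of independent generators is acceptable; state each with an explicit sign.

The final state is stabilized by the group generated by +IXI, +ZII, +IIZ; other independent generating sets are equally valid.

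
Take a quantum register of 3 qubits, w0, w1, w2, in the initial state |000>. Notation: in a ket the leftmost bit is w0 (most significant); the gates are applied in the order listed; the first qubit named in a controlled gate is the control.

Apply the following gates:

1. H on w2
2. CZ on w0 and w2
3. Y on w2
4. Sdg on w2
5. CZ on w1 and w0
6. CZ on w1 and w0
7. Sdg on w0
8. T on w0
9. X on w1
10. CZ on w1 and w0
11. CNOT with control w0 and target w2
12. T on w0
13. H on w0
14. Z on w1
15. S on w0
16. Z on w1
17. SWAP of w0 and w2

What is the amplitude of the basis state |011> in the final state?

The final state's coefficient on |011> equals 1/2.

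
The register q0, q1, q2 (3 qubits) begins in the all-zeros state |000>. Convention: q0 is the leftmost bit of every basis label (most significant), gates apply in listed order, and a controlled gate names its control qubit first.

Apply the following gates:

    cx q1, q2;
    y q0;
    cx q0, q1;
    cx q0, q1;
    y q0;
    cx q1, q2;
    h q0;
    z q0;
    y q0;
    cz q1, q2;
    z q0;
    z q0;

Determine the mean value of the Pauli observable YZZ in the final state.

In the final state, YZZ has expectation 0. Key observation: gates 1-6 undo each other exactly, leaving only the rest of the circuit to track.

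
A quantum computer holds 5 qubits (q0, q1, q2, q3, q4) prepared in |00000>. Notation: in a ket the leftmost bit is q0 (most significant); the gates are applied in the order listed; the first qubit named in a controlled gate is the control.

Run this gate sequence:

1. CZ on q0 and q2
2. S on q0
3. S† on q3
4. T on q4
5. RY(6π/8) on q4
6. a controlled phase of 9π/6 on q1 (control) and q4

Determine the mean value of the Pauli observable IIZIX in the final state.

In the final state, IIZIX has expectation sqrt(2)/2.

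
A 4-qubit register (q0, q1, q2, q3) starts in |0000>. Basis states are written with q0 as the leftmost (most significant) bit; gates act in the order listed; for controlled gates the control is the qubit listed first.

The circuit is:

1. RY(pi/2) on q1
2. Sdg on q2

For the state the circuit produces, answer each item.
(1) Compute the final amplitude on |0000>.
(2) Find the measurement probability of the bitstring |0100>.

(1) The amplitude on |0000> is sqrt(2)/2.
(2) The probability of measuring |0100> is 1/2.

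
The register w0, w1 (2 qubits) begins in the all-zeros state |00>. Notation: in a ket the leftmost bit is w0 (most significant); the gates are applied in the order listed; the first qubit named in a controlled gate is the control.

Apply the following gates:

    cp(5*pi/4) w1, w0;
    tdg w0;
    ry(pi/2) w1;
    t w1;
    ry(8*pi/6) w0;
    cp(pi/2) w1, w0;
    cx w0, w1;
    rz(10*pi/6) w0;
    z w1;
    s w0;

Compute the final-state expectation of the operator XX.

The expectation value of XX is 3/8 - sqrt(3)/8.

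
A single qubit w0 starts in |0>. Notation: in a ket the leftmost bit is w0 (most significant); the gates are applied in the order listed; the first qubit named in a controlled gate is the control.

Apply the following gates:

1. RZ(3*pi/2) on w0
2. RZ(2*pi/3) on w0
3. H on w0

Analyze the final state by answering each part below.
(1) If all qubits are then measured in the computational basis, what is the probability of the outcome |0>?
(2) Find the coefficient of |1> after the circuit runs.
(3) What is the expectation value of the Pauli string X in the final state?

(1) A full measurement returns |0> with probability 1/2.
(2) |1> carries amplitude sqrt(2)*exp(11*I*pi/12)/2 in the final state.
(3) The expectation value of X is 1.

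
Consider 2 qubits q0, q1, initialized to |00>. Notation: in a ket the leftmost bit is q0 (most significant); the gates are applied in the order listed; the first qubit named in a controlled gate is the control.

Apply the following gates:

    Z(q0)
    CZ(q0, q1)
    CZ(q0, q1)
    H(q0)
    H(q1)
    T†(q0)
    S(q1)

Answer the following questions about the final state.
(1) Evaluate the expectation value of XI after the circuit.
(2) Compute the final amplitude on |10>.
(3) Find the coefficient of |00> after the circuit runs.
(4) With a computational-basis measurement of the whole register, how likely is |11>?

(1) The observable XI averages to sqrt(2)/2. Key observation: steps 2-3 multiply out to the identity, so the circuit reduces to the remaining gates.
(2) |10> carries amplitude -exp(3*I*pi/4)/2 in the final state.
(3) The final state's coefficient on |00> equals 1/2.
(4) Outcome |11> occurs with probability 1/4.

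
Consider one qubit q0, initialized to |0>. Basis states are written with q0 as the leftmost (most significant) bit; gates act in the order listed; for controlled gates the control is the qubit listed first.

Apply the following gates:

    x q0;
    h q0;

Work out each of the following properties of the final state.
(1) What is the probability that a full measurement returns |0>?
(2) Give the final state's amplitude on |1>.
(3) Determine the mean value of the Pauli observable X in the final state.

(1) The probability of measuring |0> is 1/2.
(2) The final state's coefficient on |1> equals -sqrt(2)/2.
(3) The expectation value of X is -1.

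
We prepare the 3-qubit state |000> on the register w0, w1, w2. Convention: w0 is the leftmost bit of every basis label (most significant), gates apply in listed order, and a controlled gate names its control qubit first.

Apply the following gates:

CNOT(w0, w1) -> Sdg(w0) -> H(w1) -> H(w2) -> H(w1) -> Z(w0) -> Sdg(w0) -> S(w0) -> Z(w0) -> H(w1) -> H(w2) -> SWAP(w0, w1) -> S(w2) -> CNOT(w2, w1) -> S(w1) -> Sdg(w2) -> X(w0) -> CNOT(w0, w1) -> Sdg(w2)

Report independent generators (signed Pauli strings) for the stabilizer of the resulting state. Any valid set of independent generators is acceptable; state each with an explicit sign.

One valid set of independent stabilizer generators is +XXI, +ZZI, +IIZ (any independent generating set of the same group is equally correct).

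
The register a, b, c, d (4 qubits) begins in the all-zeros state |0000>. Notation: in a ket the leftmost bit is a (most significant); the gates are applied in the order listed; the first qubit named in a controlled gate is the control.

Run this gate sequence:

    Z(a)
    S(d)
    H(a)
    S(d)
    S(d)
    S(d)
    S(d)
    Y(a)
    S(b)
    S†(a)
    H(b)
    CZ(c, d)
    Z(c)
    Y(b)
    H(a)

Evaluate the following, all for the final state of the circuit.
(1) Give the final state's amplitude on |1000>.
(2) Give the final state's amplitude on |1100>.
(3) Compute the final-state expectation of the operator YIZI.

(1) The final state's coefficient on |1000> equals sqrt(2)*(-1 + I)/4. Key observation: the block from step 4 through step 7 cancels to the identity and can be dropped.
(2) The amplitude on |1100> is sqrt(2)*(1 - I)/4.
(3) The expectation value of YIZI is -1.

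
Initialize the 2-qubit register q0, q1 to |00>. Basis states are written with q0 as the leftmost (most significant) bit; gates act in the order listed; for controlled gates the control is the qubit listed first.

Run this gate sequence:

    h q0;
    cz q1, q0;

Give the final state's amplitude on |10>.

The amplitude on |10> is sqrt(2)/2.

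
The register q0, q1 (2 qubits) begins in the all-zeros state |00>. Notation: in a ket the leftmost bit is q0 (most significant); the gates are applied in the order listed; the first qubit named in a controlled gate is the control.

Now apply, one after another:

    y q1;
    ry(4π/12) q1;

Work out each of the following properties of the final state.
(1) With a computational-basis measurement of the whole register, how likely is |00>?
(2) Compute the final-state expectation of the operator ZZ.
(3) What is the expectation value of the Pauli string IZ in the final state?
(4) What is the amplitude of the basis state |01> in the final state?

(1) A full measurement returns |00> with probability 1/4.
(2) In the final state, ZZ has expectation -1/2.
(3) The expectation value of IZ is -1/2.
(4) The final state's coefficient on |01> equals sqrt(3)*I/2.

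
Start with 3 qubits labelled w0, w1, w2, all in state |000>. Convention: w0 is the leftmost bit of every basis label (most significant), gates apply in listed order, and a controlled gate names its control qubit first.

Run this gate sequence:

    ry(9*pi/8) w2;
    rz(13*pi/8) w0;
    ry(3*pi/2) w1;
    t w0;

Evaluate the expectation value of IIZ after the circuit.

In the final state, IIZ has expectation -sqrt(sqrt(2) + 2)/2.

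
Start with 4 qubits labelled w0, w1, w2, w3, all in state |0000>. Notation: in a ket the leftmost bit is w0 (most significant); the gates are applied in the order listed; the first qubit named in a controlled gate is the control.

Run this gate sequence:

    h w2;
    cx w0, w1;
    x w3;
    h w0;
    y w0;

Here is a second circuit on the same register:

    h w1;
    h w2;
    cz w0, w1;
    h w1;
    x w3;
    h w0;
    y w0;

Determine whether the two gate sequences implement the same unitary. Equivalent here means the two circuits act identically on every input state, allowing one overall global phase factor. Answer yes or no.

Yes: on every input state the two circuits agree up to one overall phase factor.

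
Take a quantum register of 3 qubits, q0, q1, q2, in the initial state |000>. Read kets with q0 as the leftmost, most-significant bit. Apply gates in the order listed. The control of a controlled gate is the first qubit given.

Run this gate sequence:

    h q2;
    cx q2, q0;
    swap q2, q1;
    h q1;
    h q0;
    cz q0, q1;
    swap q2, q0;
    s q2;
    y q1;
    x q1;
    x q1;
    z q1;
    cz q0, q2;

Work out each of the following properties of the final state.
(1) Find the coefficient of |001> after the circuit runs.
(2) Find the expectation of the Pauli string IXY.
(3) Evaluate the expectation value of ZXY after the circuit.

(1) The final state's coefficient on |001> equals -sqrt(2)/2.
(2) The expectation value of IXY is -1.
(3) In the final state, ZXY has expectation -1.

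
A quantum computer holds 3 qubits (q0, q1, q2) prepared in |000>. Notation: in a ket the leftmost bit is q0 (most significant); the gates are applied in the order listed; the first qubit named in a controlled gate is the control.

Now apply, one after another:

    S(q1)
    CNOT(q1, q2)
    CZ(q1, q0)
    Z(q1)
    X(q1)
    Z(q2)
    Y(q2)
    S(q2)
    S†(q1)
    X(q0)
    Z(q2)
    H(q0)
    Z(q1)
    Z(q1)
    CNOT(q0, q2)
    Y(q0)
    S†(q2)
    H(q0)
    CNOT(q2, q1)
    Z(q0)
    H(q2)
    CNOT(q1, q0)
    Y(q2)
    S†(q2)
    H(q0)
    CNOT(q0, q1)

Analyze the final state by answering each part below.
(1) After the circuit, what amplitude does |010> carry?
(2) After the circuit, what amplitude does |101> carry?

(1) The final state's coefficient on |010> equals 0.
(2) The final state's coefficient on |101> equals -1/2.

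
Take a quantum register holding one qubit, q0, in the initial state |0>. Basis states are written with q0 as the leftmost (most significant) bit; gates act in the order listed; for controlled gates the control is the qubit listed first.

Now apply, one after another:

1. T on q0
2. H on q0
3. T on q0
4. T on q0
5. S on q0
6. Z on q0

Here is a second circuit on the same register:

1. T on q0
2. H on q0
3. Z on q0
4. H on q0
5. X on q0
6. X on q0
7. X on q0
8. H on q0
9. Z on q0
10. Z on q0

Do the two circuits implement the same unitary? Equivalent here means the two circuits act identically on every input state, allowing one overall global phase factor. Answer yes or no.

Yes: on every input state the two circuits agree up to one overall phase factor.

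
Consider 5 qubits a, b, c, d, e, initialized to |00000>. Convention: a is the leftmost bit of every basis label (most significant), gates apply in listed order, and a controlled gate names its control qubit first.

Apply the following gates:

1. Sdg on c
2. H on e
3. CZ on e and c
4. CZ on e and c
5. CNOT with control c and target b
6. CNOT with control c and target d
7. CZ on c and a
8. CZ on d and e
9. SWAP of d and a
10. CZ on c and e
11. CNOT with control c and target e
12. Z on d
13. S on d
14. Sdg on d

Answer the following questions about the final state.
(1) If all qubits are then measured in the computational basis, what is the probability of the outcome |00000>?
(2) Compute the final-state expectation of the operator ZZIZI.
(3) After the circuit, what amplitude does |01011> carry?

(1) A full measurement returns |00000> with probability 1/2.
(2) The expectation value of ZZIZI is 1.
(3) |01011> carries amplitude 0 in the final state.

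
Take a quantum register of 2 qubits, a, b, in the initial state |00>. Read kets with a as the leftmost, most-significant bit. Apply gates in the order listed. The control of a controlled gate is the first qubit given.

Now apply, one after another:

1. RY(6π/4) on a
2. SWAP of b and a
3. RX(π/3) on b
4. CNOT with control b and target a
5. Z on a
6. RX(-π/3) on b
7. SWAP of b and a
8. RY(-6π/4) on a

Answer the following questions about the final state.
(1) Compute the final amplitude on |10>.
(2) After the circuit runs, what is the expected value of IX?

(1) |10> carries amplitude 1/4 + sqrt(3)*I/4 in the final state.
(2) The observable IX averages to 0.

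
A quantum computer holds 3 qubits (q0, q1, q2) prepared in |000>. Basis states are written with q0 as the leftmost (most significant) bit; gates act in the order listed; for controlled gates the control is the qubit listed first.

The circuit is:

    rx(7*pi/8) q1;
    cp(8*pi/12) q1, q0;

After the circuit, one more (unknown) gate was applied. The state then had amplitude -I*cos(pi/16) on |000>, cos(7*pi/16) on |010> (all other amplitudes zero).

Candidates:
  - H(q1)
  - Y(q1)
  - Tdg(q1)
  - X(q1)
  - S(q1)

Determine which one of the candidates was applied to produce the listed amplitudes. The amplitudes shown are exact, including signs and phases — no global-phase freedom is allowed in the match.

The unique candidate consistent with the amplitudes is X(q1).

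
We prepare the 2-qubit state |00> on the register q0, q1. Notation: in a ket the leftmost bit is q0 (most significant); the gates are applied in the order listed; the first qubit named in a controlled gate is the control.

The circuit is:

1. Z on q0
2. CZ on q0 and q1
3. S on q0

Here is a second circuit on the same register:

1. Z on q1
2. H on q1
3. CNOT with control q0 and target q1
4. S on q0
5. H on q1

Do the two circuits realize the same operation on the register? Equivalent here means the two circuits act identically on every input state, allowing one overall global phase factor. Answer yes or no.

No — the two circuits implement different unitaries, even allowing a global phase.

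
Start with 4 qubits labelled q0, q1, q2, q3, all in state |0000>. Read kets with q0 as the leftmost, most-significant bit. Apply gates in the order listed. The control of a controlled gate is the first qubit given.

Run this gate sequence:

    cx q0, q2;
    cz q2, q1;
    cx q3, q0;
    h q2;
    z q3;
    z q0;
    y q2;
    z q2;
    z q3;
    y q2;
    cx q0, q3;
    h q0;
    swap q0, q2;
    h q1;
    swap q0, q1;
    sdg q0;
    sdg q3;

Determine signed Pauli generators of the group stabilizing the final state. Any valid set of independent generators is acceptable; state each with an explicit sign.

The stabilizer group can be generated by -YIII, -IXII, +IIXI, +IIIZ, among other valid generating sets.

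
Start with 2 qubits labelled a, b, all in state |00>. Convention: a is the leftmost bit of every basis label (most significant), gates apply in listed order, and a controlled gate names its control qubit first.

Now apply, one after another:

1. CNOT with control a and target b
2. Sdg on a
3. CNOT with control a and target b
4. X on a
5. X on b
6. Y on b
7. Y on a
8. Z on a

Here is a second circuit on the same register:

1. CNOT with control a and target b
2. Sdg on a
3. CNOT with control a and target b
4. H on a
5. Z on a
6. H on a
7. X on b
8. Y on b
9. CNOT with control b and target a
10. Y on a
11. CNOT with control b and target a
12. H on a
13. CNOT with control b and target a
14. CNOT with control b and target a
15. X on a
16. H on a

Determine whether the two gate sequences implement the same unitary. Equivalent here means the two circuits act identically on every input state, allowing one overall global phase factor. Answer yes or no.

No, they are not equivalent — no single phase factor reconciles the two unitaries.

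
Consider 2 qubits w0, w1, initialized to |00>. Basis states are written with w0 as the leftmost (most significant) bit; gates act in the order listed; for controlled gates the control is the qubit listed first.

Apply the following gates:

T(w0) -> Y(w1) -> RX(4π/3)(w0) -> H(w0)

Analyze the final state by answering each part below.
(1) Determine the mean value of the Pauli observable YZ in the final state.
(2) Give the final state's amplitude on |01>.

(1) The observable YZ averages to sqrt(3)/2.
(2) The amplitude on |01> is sqrt(6)/4 - sqrt(2)*I/4.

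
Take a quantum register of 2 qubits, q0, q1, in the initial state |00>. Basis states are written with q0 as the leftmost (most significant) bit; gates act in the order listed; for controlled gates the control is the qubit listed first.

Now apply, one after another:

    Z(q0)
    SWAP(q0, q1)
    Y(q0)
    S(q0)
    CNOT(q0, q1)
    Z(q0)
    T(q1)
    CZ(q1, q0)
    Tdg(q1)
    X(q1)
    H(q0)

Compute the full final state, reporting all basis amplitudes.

The resulting statevector has amplitude -sqrt(2)/2 on |00>, 0 on |01>, sqrt(2)/2 on |10>, 0 on |11>.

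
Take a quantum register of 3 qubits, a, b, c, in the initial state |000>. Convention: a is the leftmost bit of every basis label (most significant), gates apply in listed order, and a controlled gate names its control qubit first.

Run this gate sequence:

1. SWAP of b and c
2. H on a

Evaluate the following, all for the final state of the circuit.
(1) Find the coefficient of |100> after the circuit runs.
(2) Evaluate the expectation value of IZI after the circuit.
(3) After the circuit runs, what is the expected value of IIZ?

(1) The amplitude on |100> is sqrt(2)/2.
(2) The observable IZI averages to 1.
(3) In the final state, IIZ has expectation 1.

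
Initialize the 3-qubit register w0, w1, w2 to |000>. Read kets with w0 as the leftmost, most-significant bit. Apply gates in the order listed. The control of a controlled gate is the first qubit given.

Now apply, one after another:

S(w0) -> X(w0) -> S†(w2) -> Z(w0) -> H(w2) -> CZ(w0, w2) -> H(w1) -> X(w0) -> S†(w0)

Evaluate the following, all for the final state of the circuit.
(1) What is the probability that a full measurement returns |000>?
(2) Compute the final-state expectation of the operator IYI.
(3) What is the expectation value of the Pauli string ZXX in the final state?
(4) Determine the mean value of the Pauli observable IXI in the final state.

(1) A full measurement returns |000> with probability 1/4.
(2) The expectation value of IYI is 0.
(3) In the final state, ZXX has expectation -1.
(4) The observable IXI averages to 1.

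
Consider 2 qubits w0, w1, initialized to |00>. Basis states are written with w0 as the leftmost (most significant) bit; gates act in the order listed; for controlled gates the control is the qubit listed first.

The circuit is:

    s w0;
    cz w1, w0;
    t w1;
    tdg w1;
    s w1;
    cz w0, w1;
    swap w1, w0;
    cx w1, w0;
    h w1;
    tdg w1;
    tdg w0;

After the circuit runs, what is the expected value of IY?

In the final state, IY has expectation -sqrt(2)/2.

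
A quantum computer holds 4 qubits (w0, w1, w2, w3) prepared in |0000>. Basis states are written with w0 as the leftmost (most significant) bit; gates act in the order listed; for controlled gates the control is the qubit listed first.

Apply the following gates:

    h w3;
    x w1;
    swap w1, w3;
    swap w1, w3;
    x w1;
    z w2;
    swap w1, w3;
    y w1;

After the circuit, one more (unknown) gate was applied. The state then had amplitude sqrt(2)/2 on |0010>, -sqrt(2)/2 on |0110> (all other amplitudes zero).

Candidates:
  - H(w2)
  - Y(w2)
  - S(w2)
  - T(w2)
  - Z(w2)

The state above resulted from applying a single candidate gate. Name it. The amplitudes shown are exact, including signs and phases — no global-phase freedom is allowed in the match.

It was Y(w2) that produced the state shown. Key observation: the block from step 2 through step 5 cancels to the identity and can be dropped.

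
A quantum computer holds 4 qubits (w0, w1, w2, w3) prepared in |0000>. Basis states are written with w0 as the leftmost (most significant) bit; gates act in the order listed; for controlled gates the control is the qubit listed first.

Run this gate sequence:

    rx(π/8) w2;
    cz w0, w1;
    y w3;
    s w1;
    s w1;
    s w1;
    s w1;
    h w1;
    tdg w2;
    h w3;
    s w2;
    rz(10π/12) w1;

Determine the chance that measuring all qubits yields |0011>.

Outcome |0011> occurs with probability sin(pi/16)**2/4. Key observation: gates 4-7 undo each other exactly, leaving only the rest of the circuit to track.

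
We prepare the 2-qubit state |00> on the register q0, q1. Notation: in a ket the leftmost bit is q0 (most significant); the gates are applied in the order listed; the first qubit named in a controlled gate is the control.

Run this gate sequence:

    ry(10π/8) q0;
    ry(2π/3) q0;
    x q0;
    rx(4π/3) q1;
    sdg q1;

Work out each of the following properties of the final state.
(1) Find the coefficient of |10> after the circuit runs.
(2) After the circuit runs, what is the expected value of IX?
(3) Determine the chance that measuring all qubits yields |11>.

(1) The amplitude on |10> is sqrt(2 - sqrt(2))/8 + sqrt(3*sqrt(2) + 6)/8.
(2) The expectation value of IX is sqrt(3)/2.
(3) The probability of measuring |11> is 3*sqrt(2)/32 + 3*sqrt(6)/32 + 3/8.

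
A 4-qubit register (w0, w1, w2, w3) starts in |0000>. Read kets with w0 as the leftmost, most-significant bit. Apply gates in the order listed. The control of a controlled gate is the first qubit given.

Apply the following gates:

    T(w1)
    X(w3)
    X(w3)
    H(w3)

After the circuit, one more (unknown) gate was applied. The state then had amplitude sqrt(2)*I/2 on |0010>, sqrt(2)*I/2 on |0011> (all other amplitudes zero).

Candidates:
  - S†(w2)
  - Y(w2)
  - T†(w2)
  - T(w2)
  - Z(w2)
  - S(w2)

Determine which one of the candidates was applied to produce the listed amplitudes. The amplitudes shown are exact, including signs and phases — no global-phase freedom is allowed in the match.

The applied gate was Y(w2). Key observation: gates 2-3 undo each other exactly, leaving only the rest of the circuit to track.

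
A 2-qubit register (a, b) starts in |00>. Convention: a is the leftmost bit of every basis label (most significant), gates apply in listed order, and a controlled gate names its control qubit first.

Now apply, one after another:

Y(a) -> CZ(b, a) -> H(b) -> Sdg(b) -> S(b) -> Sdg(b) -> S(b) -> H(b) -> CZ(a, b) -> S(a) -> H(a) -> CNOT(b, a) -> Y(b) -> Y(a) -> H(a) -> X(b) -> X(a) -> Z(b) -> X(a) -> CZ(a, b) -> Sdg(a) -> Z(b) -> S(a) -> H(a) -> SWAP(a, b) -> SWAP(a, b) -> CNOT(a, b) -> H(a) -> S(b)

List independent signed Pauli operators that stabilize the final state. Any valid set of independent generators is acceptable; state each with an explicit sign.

The stabilizer group can be generated by +XZ, +ZY, among other valid generating sets. Key observation: the block from step 3 through step 8 cancels to the identity and can be dropped.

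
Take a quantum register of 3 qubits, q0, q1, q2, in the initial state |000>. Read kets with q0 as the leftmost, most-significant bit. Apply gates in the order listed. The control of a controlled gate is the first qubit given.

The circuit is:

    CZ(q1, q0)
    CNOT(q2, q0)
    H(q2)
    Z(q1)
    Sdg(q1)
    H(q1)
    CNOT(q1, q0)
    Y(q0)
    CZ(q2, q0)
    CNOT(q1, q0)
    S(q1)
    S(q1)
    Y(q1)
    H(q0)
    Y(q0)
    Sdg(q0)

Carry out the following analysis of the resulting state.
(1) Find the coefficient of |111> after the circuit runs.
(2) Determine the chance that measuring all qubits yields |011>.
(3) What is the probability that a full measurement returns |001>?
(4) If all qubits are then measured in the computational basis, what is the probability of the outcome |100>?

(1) The final state's coefficient on |111> equals sqrt(2)/4.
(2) The probability of measuring |011> is 1/8.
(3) The probability of measuring |001> is 1/8.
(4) The probability of measuring |100> is 1/8.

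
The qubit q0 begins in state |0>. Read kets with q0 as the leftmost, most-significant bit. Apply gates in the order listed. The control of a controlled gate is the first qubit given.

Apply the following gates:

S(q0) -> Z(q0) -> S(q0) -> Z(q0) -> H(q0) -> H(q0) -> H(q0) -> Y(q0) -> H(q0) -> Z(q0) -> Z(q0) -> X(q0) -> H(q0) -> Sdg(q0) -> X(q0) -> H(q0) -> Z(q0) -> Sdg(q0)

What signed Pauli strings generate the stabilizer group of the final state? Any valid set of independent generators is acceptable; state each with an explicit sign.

One valid set of independent stabilizer generators is +X (any independent generating set of the same group is equally correct).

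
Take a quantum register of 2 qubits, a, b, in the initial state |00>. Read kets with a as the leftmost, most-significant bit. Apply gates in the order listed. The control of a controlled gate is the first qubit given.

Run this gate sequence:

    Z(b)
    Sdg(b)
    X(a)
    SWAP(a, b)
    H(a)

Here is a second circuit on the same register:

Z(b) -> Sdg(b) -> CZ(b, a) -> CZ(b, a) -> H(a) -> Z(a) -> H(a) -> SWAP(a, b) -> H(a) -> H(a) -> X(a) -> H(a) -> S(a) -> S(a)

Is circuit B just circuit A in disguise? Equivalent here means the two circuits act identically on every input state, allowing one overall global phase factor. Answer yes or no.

Yes — the two circuits implement the same unitary up to a global phase.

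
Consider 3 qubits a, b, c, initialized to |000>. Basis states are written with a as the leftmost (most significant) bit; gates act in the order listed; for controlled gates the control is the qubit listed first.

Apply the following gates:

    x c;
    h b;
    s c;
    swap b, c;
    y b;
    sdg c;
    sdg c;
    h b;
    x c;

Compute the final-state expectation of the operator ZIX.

The expectation value of ZIX is -1.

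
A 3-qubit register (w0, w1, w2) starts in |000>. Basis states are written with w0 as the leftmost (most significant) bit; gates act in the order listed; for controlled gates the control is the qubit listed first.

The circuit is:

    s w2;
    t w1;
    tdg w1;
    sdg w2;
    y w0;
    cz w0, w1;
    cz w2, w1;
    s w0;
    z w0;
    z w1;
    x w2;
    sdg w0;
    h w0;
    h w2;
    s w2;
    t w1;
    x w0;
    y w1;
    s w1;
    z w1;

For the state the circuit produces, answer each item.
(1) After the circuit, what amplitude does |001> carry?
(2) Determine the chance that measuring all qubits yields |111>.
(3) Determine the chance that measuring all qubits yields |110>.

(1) The final state's coefficient on |001> equals 0. Key observation: steps 1-4 multiply out to the identity, so the circuit reduces to the remaining gates.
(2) A full measurement returns |111> with probability 1/4.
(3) Outcome |110> occurs with probability 1/4.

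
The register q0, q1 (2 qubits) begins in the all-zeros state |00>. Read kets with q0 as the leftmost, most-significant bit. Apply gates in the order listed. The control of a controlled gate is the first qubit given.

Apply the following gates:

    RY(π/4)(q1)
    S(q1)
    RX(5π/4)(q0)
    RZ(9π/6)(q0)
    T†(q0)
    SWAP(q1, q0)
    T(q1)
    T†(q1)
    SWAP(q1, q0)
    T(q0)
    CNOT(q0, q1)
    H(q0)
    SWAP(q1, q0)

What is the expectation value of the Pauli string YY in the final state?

The observable YY averages to 1/2. Key observation: gates 5-10 undo each other exactly, leaving only the rest of the circuit to track.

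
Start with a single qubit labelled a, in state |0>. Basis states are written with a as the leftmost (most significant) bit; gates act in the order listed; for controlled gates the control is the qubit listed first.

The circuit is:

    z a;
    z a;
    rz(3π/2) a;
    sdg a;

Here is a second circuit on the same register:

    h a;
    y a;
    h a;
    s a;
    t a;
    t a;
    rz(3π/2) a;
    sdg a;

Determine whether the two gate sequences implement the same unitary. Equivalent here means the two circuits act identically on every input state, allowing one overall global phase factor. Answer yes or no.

No, they are not equivalent — no single phase factor reconciles the two unitaries.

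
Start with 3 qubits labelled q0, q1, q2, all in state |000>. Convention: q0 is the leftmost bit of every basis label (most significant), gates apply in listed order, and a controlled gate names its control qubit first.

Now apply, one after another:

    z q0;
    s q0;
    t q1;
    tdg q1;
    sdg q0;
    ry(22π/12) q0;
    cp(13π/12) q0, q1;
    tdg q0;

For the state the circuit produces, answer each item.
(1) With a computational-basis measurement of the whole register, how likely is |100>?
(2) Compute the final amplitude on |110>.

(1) A full measurement returns |100> with probability 1/2 - sqrt(3)/4. Key observation: the block from step 2 through step 5 cancels to the identity and can be dropped.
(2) The amplitude on |110> is 0.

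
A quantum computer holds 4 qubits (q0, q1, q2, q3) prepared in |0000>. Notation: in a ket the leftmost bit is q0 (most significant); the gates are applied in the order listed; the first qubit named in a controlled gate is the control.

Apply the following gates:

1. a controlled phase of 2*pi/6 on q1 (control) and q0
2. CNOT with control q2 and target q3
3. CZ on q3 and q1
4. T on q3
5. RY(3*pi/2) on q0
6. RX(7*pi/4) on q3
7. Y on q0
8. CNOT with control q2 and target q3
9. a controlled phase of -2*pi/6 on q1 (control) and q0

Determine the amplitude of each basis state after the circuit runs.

After the circuit, the state carries amplitude I*sqrt(2*sqrt(2) + 4)/4 on |0000>, -sqrt(4 - 2*sqrt(2))/4 on |0001>, I*sqrt(2*sqrt(2) + 4)/4 on |1000>, -sqrt(4 - 2*sqrt(2))/4 on |1001>, and 0 on every other basis state.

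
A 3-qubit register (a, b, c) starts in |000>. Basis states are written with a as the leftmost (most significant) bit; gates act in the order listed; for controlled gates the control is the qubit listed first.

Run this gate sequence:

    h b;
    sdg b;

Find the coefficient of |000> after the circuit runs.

The final state's coefficient on |000> equals sqrt(2)/2.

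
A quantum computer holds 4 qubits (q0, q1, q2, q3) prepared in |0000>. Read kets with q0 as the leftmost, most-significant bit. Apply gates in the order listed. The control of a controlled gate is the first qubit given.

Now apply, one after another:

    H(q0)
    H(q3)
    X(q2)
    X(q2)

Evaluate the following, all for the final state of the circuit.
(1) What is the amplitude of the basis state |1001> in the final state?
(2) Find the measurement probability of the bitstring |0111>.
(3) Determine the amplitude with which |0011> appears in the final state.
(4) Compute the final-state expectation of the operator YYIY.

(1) The final state's coefficient on |1001> equals 1/2.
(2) The probability of measuring |0111> is 0.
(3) |0011> carries amplitude 0 in the final state.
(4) In the final state, YYIY has expectation 0.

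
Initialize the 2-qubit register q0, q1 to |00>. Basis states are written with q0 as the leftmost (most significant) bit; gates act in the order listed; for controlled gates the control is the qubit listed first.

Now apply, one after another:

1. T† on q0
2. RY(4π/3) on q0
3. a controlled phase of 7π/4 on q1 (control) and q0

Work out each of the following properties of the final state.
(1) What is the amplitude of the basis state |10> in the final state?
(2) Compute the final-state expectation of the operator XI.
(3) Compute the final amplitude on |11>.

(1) The final state's coefficient on |10> equals sqrt(3)/2.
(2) The observable XI averages to -sqrt(3)/2.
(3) |11> carries amplitude 0 in the final state.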